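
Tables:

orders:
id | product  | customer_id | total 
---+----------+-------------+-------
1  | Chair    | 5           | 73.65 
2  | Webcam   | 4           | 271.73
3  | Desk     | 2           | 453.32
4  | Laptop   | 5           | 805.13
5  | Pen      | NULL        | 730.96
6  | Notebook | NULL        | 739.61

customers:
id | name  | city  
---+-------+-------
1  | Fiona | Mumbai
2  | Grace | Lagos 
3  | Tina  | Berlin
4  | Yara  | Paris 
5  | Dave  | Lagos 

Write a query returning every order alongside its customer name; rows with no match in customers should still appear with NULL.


LEFT JOIN keeps every row from orders (the left table); where customer_id has no match in customers, the customer columns become NULL. Walk through each order:
  - order 1 (Chair): customer_id=5 -> matches Dave
  - order 2 (Webcam): customer_id=4 -> matches Yara
  - order 3 (Desk): customer_id=2 -> matches Grace
  - order 4 (Laptop): customer_id=5 -> matches Dave
  - order 5 (Pen): customer_id=NULL, no match -> kept with NULL
  - order 6 (Notebook): customer_id=NULL, no match -> kept with NULL
All 6 rows appear; 2 have NULL customer.

SQL:
SELECT a.product, b.name AS customer
FROM orders a
LEFT JOIN customers b ON a.customer_id = b.id

Result:
product  | customer
---------+---------
Chair    | Dave    
Webcam   | Yara    
Desk     | Grace   
Laptop   | Dave    
Pen      | NULL    
Notebook | NULL    


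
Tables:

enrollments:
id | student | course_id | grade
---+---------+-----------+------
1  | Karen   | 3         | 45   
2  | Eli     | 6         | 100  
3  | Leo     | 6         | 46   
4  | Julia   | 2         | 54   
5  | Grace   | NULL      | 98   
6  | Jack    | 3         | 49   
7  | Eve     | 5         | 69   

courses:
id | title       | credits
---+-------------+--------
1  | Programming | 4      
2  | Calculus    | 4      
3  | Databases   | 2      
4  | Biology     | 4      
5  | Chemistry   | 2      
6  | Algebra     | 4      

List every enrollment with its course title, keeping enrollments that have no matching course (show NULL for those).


LEFT JOIN keeps every row from enrollments (the left table); where course_id has no match in courses, the course columns become NULL. Walk through each enrollment:
  - enrollment 1 (Karen): course_id=3 -> matches Databases
  - enrollment 2 (Eli): course_id=6 -> matches Algebra
  - enrollment 3 (Leo): course_id=6 -> matches Algebra
  - enrollment 4 (Julia): course_id=2 -> matches Calculus
  - enrollment 5 (Grace): course_id=NULL, no match -> kept with NULL
  - enrollment 6 (Jack): course_id=3 -> matches Databases
  - enrollment 7 (Eve): course_id=5 -> matches Chemistry
All 7 rows appear; 1 has NULL course.

SQL:
SELECT a.student, b.title AS course
FROM enrollments a
LEFT JOIN courses b ON a.course_id = b.id

Result:
student | course   
--------+----------
Karen   | Databases
Eli     | Algebra  
Leo     | Algebra  
Julia   | Calculus 
Grace   | NULL     
Jack    | Databases
Eve     | Chemistry


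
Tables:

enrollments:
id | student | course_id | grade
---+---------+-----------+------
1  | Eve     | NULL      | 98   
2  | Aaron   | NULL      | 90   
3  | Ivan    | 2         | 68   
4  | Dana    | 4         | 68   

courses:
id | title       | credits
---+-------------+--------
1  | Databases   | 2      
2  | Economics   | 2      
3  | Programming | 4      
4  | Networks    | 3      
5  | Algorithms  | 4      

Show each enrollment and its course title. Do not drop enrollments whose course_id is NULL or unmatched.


LEFT JOIN keeps every row from enrollments (the left table); where course_id has no match in courses, the course columns become NULL. Walk through each enrollment:
  - enrollment 1 (Eve): course_id=NULL, no match -> kept with NULL
  - enrollment 2 (Aaron): course_id=NULL, no match -> kept with NULL
  - enrollment 3 (Ivan): course_id=2 -> matches Economics
  - enrollment 4 (Dana): course_id=4 -> matches Networks
All 4 rows appear; 2 have NULL course.

SQL:
SELECT a.student, b.title AS course
FROM enrollments a
LEFT JOIN courses b ON a.course_id = b.id

Result:
student | course   
--------+----------
Eve     | NULL     
Aaron   | NULL     
Ivan    | Economics
Dana    | Networks 


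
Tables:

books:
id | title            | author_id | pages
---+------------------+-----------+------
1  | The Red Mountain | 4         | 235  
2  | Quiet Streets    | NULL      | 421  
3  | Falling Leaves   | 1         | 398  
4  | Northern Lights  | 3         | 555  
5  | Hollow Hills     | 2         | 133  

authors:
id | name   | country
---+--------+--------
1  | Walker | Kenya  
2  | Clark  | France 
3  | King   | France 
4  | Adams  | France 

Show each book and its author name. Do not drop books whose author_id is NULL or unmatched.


LEFT JOIN keeps every row from books (the left table); where author_id has no match in authors, the author columns become NULL. Walk through each book:
  - book 1 (The Red Mountain): author_id=4 -> matches Adams
  - book 2 (Quiet Streets): author_id=NULL, no match -> kept with NULL
  - book 3 (Falling Leaves): author_id=1 -> matches Walker
  - book 4 (Northern Lights): author_id=3 -> matches King
  - book 5 (Hollow Hills): author_id=2 -> matches Clark
All 5 rows appear; 1 has NULL author.

SQL:
SELECT a.title, b.name AS author
FROM books a
LEFT JOIN authors b ON a.author_id = b.id

Result:
title            | author
-----------------+-------
The Red Mountain | Adams 
Quiet Streets    | NULL  
Falling Leaves   | Walker
Northern Lights  | King  
Hollow Hills     | Clark 


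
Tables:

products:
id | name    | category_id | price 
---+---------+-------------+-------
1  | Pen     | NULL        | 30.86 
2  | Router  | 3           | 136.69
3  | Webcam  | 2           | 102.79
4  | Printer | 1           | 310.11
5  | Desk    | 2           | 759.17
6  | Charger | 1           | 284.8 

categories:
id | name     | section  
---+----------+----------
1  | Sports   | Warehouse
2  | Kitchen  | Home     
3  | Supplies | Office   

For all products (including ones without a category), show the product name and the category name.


LEFT JOIN keeps every row from products (the left table); where category_id has no match in categories, the category columns become NULL. Walk through each product:
  - product 1 (Pen): category_id=NULL, no match -> kept with NULL
  - product 2 (Router): category_id=3 -> matches Supplies
  - product 3 (Webcam): category_id=2 -> matches Kitchen
  - product 4 (Printer): category_id=1 -> matches Sports
  - product 5 (Desk): category_id=2 -> matches Kitchen
  - product 6 (Charger): category_id=1 -> matches Sports
All 6 rows appear; 1 has NULL category.

SQL:
SELECT a.name, b.name AS category
FROM products a
LEFT JOIN categories b ON a.category_id = b.id

Result:
name    | category
--------+---------
Pen     | NULL    
Router  | Supplies
Webcam  | Kitchen 
Printer | Sports  
Desk    | Kitchen 
Charger | Sports  


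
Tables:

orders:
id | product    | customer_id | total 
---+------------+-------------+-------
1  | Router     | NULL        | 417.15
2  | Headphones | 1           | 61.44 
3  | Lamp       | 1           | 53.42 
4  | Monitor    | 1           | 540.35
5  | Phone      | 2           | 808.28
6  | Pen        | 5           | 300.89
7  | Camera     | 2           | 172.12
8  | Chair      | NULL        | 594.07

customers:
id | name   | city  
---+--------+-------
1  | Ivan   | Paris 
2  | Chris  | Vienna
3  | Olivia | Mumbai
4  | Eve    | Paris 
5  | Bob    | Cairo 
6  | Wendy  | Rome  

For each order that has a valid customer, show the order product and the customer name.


INNER JOIN keeps only orders rows whose customer_id matches an id in customers. Walk through each order:
  - order 1 (Router): customer_id=NULL, no match -> dropped
  - order 2 (Headphones): customer_id=1 -> matches Ivan
  - order 3 (Lamp): customer_id=1 -> matches Ivan
  - order 4 (Monitor): customer_id=1 -> matches Ivan
  - order 5 (Phone): customer_id=2 -> matches Chris
  - order 6 (Pen): customer_id=5 -> matches Bob
  - order 7 (Camera): customer_id=2 -> matches Chris
  - order 8 (Chair): customer_id=NULL, no match -> dropped
So 2 of 8 rows are dropped.

SQL:
SELECT a.product, b.name AS customer
FROM orders a
INNER JOIN customers b ON a.customer_id = b.id

Result:
product    | customer
-----------+---------
Headphones | Ivan    
Lamp       | Ivan    
Monitor    | Ivan    
Phone      | Chris   
Pen        | Bob     
Camera     | Chris   


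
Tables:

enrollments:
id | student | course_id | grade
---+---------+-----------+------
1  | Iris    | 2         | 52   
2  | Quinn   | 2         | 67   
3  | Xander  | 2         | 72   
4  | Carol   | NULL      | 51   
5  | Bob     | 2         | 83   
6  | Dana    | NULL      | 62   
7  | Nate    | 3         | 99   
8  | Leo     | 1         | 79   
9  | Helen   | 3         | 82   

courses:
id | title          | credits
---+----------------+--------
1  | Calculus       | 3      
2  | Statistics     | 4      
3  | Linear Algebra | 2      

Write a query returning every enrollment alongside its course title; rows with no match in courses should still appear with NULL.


LEFT JOIN keeps every row from enrollments (the left table); where course_id has no match in courses, the course columns become NULL. Walk through each enrollment:
  - enrollment 1 (Iris): course_id=2 -> matches Statistics
  - enrollment 2 (Quinn): course_id=2 -> matches Statistics
  - enrollment 3 (Xander): course_id=2 -> matches Statistics
  - enrollment 4 (Carol): course_id=NULL, no match -> kept with NULL
  - enrollment 5 (Bob): course_id=2 -> matches Statistics
  - enrollment 6 (Dana): course_id=NULL, no match -> kept with NULL
  - enrollment 7 (Nate): course_id=3 -> matches Linear Algebra
  - enrollment 8 (Leo): course_id=1 -> matches Calculus
  - enrollment 9 (Helen): course_id=3 -> matches Linear Algebra
All 9 rows appear; 2 have NULL course.

SQL:
SELECT a.student, b.title AS course
FROM enrollments a
LEFT JOIN courses b ON a.course_id = b.id

Result:
student | course        
--------+---------------
Iris    | Statistics    
Quinn   | Statistics    
Xander  | Statistics    
Carol   | NULL          
Bob     | Statistics    
Dana    | NULL          
Nate    | Linear Algebra
Leo     | Calculus      
Helen   | Linear Algebra


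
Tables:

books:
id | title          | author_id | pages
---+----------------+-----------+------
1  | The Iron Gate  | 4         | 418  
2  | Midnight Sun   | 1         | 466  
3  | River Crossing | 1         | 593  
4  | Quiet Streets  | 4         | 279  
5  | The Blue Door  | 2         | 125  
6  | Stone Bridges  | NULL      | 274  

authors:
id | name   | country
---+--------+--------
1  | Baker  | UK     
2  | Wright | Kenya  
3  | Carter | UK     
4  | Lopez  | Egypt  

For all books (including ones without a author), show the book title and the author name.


LEFT JOIN keeps every row from books (the left table); where author_id has no match in authors, the author columns become NULL. Walk through each book:
  - book 1 (The Iron Gate): author_id=4 -> matches Lopez
  - book 2 (Midnight Sun): author_id=1 -> matches Baker
  - book 3 (River Crossing): author_id=1 -> matches Baker
  - book 4 (Quiet Streets): author_id=4 -> matches Lopez
  - book 5 (The Blue Door): author_id=2 -> matches Wright
  - book 6 (Stone Bridges): author_id=NULL, no match -> kept with NULL
All 6 rows appear; 1 has NULL author.

SQL:
SELECT a.title, b.name AS author
FROM books a
LEFT JOIN authors b ON a.author_id = b.id

Result:
title          | author
---------------+-------
The Iron Gate  | Lopez 
Midnight Sun   | Baker 
River Crossing | Baker 
Quiet Streets  | Lopez 
The Blue Door  | Wright
Stone Bridges  | NULL  


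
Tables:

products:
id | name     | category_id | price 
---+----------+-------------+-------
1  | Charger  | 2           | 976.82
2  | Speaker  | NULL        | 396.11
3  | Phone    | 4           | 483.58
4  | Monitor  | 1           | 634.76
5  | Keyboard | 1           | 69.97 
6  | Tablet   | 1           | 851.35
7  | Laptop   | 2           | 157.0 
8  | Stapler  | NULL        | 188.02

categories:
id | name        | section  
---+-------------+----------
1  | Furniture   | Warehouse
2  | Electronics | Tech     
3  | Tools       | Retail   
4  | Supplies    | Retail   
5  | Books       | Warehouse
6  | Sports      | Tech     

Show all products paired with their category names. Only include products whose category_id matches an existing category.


INNER JOIN keeps only products rows whose category_id matches an id in categories. Walk through each product:
  - product 1 (Charger): category_id=2 -> matches Electronics
  - product 2 (Speaker): category_id=NULL, no match -> dropped
  - product 3 (Phone): category_id=4 -> matches Supplies
  - product 4 (Monitor): category_id=1 -> matches Furniture
  - product 5 (Keyboard): category_id=1 -> matches Furniture
  - product 6 (Tablet): category_id=1 -> matches Furniture
  - product 7 (Laptop): category_id=2 -> matches Electronics
  - product 8 (Stapler): category_id=NULL, no match -> dropped
So 2 of 8 rows are dropped.

SQL:
SELECT a.name, b.name AS category
FROM products a
INNER JOIN categories b ON a.category_id = b.id

Result:
name     | category   
---------+------------
Charger  | Electronics
Phone    | Supplies   
Monitor  | Furniture  
Keyboard | Furniture  
Tablet   | Furniture  
Laptop   | Electronics


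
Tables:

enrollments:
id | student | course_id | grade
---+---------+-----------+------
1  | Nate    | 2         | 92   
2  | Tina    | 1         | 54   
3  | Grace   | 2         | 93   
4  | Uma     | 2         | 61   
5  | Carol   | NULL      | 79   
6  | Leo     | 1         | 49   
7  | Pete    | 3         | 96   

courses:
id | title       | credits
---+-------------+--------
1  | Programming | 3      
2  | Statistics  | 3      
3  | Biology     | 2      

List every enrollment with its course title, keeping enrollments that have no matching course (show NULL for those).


LEFT JOIN keeps every row from enrollments (the left table); where course_id has no match in courses, the course columns become NULL. Walk through each enrollment:
  - enrollment 1 (Nate): course_id=2 -> matches Statistics
  - enrollment 2 (Tina): course_id=1 -> matches Programming
  - enrollment 3 (Grace): course_id=2 -> matches Statistics
  - enrollment 4 (Uma): course_id=2 -> matches Statistics
  - enrollment 5 (Carol): course_id=NULL, no match -> kept with NULL
  - enrollment 6 (Leo): course_id=1 -> matches Programming
  - enrollment 7 (Pete): course_id=3 -> matches Biology
All 7 rows appear; 1 has NULL course.

SQL:
SELECT a.student, b.title AS course
FROM enrollments a
LEFT JOIN courses b ON a.course_id = b.id

Result:
student | course     
--------+------------
Nate    | Statistics 
Tina    | Programming
Grace   | Statistics 
Uma     | Statistics 
Carol   | NULL       
Leo     | Programming
Pete    | Biology    


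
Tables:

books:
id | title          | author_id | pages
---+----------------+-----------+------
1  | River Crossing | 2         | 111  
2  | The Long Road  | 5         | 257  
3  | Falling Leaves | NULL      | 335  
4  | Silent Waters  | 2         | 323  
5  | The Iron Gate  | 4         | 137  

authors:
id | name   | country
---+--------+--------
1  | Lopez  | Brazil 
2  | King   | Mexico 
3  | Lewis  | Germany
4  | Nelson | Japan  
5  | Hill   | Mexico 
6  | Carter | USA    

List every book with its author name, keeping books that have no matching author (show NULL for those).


LEFT JOIN keeps every row from books (the left table); where author_id has no match in authors, the author columns become NULL. Walk through each book:
  - book 1 (River Crossing): author_id=2 -> matches King
  - book 2 (The Long Road): author_id=5 -> matches Hill
  - book 3 (Falling Leaves): author_id=NULL, no match -> kept with NULL
  - book 4 (Silent Waters): author_id=2 -> matches King
  - book 5 (The Iron Gate): author_id=4 -> matches Nelson
All 5 rows appear; 1 has NULL author.

SQL:
SELECT a.title, b.name AS author
FROM books a
LEFT JOIN authors b ON a.author_id = b.id

Result:
title          | author
---------------+-------
River Crossing | King  
The Long Road  | Hill  
Falling Leaves | NULL  
Silent Waters  | King  
The Iron Gate  | Nelson


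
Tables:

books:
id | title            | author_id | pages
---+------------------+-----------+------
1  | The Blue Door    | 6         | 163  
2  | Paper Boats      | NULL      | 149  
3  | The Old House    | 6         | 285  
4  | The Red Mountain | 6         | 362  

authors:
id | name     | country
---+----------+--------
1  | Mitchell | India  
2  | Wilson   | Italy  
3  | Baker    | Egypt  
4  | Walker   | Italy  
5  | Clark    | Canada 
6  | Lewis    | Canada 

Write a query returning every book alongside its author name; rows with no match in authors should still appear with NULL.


LEFT JOIN keeps every row from books (the left table); where author_id has no match in authors, the author columns become NULL. Walk through each book:
  - book 1 (The Blue Door): author_id=6 -> matches Lewis
  - book 2 (Paper Boats): author_id=NULL, no match -> kept with NULL
  - book 3 (The Old House): author_id=6 -> matches Lewis
  - book 4 (The Red Mountain): author_id=6 -> matches Lewis
All 4 rows appear; 1 has NULL author.

SQL:
SELECT a.title, b.name AS author
FROM books a
LEFT JOIN authors b ON a.author_id = b.id

Result:
title            | author
-----------------+-------
The Blue Door    | Lewis 
Paper Boats      | NULL  
The Old House    | Lewis 
The Red Mountain | Lewis 


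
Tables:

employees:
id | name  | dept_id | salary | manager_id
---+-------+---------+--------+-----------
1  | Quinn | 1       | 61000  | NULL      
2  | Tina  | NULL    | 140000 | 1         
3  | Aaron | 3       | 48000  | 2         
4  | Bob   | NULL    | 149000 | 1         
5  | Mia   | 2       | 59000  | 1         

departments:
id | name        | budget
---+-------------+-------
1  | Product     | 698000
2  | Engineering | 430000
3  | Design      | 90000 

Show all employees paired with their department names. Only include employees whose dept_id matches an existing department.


INNER JOIN keeps only employees rows whose dept_id matches an id in departments. Walk through each employee:
  - employee 1 (Quinn): dept_id=1 -> matches Product
  - employee 2 (Tina): dept_id=NULL, no match -> dropped
  - employee 3 (Aaron): dept_id=3 -> matches Design
  - employee 4 (Bob): dept_id=NULL, no match -> dropped
  - employee 5 (Mia): dept_id=2 -> matches Engineering
So 2 of 5 rows are dropped.

SQL:
SELECT a.name, b.name AS department
FROM employees a
INNER JOIN departments b ON a.dept_id = b.id

Result:
name  | department 
------+------------
Quinn | Product    
Aaron | Design     
Mia   | Engineering


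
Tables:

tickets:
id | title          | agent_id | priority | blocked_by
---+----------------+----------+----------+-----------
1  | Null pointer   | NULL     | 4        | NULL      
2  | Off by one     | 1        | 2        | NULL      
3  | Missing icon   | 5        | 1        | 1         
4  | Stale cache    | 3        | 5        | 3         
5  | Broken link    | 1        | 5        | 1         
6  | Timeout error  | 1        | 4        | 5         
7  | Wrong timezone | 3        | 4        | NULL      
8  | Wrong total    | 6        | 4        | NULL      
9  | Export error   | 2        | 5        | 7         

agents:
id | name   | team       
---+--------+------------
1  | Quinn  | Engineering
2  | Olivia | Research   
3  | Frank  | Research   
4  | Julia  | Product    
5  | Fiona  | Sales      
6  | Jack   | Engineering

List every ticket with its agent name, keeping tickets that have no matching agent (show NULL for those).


LEFT JOIN keeps every row from tickets (the left table); where agent_id has no match in agents, the agent columns become NULL. Walk through each ticket:
  - ticket 1 (Null pointer): agent_id=NULL, no match -> kept with NULL
  - ticket 2 (Off by one): agent_id=1 -> matches Quinn
  - ticket 3 (Missing icon): agent_id=5 -> matches Fiona
  - ticket 4 (Stale cache): agent_id=3 -> matches Frank
  - ticket 5 (Broken link): agent_id=1 -> matches Quinn
  - ticket 6 (Timeout error): agent_id=1 -> matches Quinn
  - ticket 7 (Wrong timezone): agent_id=3 -> matches Frank
  - ticket 8 (Wrong total): agent_id=6 -> matches Jack
  - ticket 9 (Export error): agent_id=2 -> matches Olivia
All 9 rows appear; 1 has NULL agent.

SQL:
SELECT a.title, b.name AS agent
FROM tickets a
LEFT JOIN agents b ON a.agent_id = b.id

Result:
title          | agent 
---------------+-------
Null pointer   | NULL  
Off by one     | Quinn 
Missing icon   | Fiona 
Stale cache    | Frank 
Broken link    | Quinn 
Timeout error  | Quinn 
Wrong timezone | Frank 
Wrong total    | Jack  
Export error   | Olivia


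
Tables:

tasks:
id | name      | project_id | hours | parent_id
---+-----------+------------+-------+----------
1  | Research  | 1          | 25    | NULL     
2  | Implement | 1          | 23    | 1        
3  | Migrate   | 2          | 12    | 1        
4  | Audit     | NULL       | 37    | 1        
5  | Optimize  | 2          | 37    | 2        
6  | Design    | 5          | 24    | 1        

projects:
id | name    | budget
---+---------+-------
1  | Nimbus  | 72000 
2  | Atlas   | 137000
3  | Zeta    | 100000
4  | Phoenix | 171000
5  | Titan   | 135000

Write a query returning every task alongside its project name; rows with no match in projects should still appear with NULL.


LEFT JOIN keeps every row from tasks (the left table); where project_id has no match in projects, the project columns become NULL. Walk through each task:
  - task 1 (Research): project_id=1 -> matches Nimbus
  - task 2 (Implement): project_id=1 -> matches Nimbus
  - task 3 (Migrate): project_id=2 -> matches Atlas
  - task 4 (Audit): project_id=NULL, no match -> kept with NULL
  - task 5 (Optimize): project_id=2 -> matches Atlas
  - task 6 (Design): project_id=5 -> matches Titan
All 6 rows appear; 1 has NULL project.

SQL:
SELECT a.name, b.name AS project
FROM tasks a
LEFT JOIN projects b ON a.project_id = b.id

Result:
name      | project
----------+--------
Research  | Nimbus 
Implement | Nimbus 
Migrate   | Atlas  
Audit     | NULL   
Optimize  | Atlas  
Design    | Titan  


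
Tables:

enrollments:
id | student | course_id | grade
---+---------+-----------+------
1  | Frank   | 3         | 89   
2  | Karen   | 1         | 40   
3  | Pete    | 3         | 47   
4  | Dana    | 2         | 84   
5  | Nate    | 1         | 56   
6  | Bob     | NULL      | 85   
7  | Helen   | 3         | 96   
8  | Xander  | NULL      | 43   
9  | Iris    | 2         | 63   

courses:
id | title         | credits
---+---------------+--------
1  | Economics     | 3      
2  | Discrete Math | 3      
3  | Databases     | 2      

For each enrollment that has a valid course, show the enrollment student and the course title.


INNER JOIN keeps only enrollments rows whose course_id matches an id in courses. Walk through each enrollment:
  - enrollment 1 (Frank): course_id=3 -> matches Databases
  - enrollment 2 (Karen): course_id=1 -> matches Economics
  - enrollment 3 (Pete): course_id=3 -> matches Databases
  - enrollment 4 (Dana): course_id=2 -> matches Discrete Math
  - enrollment 5 (Nate): course_id=1 -> matches Economics
  - enrollment 6 (Bob): course_id=NULL, no match -> dropped
  - enrollment 7 (Helen): course_id=3 -> matches Databases
  - enrollment 8 (Xander): course_id=NULL, no match -> dropped
  - enrollment 9 (Iris): course_id=2 -> matches Discrete Math
So 2 of 9 rows are dropped.

SQL:
SELECT a.student, b.title AS course
FROM enrollments a
INNER JOIN courses b ON a.course_id = b.id

Result:
student | course       
--------+--------------
Frank   | Databases    
Karen   | Economics    
Pete    | Databases    
Dana    | Discrete Math
Nate    | Economics    
Helen   | Databases    
Iris    | Discrete Math


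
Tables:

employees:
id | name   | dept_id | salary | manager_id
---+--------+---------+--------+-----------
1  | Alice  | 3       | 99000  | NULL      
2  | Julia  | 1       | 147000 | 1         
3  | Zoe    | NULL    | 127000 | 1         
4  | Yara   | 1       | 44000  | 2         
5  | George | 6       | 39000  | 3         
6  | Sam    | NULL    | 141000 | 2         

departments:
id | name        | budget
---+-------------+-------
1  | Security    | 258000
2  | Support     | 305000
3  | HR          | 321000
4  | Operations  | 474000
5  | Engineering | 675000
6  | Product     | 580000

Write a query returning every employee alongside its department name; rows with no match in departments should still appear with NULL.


LEFT JOIN keeps every row from employees (the left table); where dept_id has no match in departments, the department columns become NULL. Walk through each employee:
  - employee 1 (Alice): dept_id=3 -> matches HR
  - employee 2 (Julia): dept_id=1 -> matches Security
  - employee 3 (Zoe): dept_id=NULL, no match -> kept with NULL
  - employee 4 (Yara): dept_id=1 -> matches Security
  - employee 5 (George): dept_id=6 -> matches Product
  - employee 6 (Sam): dept_id=NULL, no match -> kept with NULL
All 6 rows appear; 2 have NULL department.

SQL:
SELECT a.name, b.name AS department
FROM employees a
LEFT JOIN departments b ON a.dept_id = b.id

Result:
name   | department
-------+-----------
Alice  | HR        
Julia  | Security  
Zoe    | NULL      
Yara   | Security  
George | Product   
Sam    | NULL      


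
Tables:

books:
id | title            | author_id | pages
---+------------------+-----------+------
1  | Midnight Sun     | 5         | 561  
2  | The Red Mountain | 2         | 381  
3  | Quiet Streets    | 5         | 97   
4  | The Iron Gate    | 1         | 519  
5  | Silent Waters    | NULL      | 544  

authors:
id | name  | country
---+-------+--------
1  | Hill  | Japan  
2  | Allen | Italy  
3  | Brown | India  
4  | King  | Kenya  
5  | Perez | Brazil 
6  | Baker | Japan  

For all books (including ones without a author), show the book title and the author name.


LEFT JOIN keeps every row from books (the left table); where author_id has no match in authors, the author columns become NULL. Walk through each book:
  - book 1 (Midnight Sun): author_id=5 -> matches Perez
  - book 2 (The Red Mountain): author_id=2 -> matches Allen
  - book 3 (Quiet Streets): author_id=5 -> matches Perez
  - book 4 (The Iron Gate): author_id=1 -> matches Hill
  - book 5 (Silent Waters): author_id=NULL, no match -> kept with NULL
All 5 rows appear; 1 has NULL author.

SQL:
SELECT a.title, b.name AS author
FROM books a
LEFT JOIN authors b ON a.author_id = b.id

Result:
title            | author
-----------------+-------
Midnight Sun     | Perez 
The Red Mountain | Allen 
Quiet Streets    | Perez 
The Iron Gate    | Hill  
Silent Waters    | NULL  


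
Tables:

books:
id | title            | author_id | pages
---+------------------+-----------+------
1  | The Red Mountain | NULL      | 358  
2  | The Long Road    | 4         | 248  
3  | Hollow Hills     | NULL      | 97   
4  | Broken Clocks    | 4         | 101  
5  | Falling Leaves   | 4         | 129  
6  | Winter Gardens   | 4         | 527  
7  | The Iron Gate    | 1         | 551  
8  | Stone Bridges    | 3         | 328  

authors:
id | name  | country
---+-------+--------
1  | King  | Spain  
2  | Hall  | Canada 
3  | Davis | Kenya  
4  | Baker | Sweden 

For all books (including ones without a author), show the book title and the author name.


LEFT JOIN keeps every row from books (the left table); where author_id has no match in authors, the author columns become NULL. Walk through each book:
  - book 1 (The Red Mountain): author_id=NULL, no match -> kept with NULL
  - book 2 (The Long Road): author_id=4 -> matches Baker
  - book 3 (Hollow Hills): author_id=NULL, no match -> kept with NULL
  - book 4 (Broken Clocks): author_id=4 -> matches Baker
  - book 5 (Falling Leaves): author_id=4 -> matches Baker
  - book 6 (Winter Gardens): author_id=4 -> matches Baker
  - book 7 (The Iron Gate): author_id=1 -> matches King
  - book 8 (Stone Bridges): author_id=3 -> matches Davis
All 8 rows appear; 2 have NULL author.

SQL:
SELECT a.title, b.name AS author
FROM books a
LEFT JOIN authors b ON a.author_id = b.id

Result:
title            | author
-----------------+-------
The Red Mountain | NULL  
The Long Road    | Baker 
Hollow Hills     | NULL  
Broken Clocks    | Baker 
Falling Leaves   | Baker 
Winter Gardens   | Baker 
The Iron Gate    | King  
Stone Bridges    | Davis 


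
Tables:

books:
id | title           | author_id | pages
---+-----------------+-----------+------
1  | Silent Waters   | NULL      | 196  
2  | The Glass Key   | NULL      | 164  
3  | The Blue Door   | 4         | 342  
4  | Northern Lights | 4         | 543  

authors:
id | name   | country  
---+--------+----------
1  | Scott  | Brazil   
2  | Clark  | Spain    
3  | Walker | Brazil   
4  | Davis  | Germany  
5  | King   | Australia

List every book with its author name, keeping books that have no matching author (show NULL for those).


LEFT JOIN keeps every row from books (the left table); where author_id has no match in authors, the author columns become NULL. Walk through each book:
  - book 1 (Silent Waters): author_id=NULL, no match -> kept with NULL
  - book 2 (The Glass Key): author_id=NULL, no match -> kept with NULL
  - book 3 (The Blue Door): author_id=4 -> matches Davis
  - book 4 (Northern Lights): author_id=4 -> matches Davis
All 4 rows appear; 2 have NULL author.

SQL:
SELECT a.title, b.name AS author
FROM books a
LEFT JOIN authors b ON a.author_id = b.id

Result:
title           | author
----------------+-------
Silent Waters   | NULL  
The Glass Key   | NULL  
The Blue Door   | Davis 
Northern Lights | Davis 


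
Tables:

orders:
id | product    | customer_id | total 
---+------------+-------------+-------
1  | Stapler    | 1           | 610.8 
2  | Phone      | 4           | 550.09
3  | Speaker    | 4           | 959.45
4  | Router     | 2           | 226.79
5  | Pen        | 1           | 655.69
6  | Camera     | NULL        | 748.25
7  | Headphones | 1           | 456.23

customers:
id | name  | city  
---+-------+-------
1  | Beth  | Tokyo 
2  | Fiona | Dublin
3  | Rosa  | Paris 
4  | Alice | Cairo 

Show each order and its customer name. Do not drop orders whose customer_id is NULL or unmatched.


LEFT JOIN keeps every row from orders (the left table); where customer_id has no match in customers, the customer columns become NULL. Walk through each order:
  - order 1 (Stapler): customer_id=1 -> matches Beth
  - order 2 (Phone): customer_id=4 -> matches Alice
  - order 3 (Speaker): customer_id=4 -> matches Alice
  - order 4 (Router): customer_id=2 -> matches Fiona
  - order 5 (Pen): customer_id=1 -> matches Beth
  - order 6 (Camera): customer_id=NULL, no match -> kept with NULL
  - order 7 (Headphones): customer_id=1 -> matches Beth
All 7 rows appear; 1 has NULL customer.

SQL:
SELECT a.product, b.name AS customer
FROM orders a
LEFT JOIN customers b ON a.customer_id = b.id

Result:
product    | customer
-----------+---------
Stapler    | Beth    
Phone      | Alice   
Speaker    | Alice   
Router     | Fiona   
Pen        | Beth    
Camera     | NULL    
Headphones | Beth    


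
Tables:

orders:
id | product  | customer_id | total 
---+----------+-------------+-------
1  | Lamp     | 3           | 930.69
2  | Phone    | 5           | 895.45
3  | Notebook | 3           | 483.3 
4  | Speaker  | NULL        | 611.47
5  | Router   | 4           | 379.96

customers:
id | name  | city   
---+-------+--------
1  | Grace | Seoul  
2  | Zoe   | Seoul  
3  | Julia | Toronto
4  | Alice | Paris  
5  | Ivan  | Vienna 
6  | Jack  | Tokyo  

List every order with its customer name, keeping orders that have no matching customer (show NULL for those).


LEFT JOIN keeps every row from orders (the left table); where customer_id has no match in customers, the customer columns become NULL. Walk through each order:
  - order 1 (Lamp): customer_id=3 -> matches Julia
  - order 2 (Phone): customer_id=5 -> matches Ivan
  - order 3 (Notebook): customer_id=3 -> matches Julia
  - order 4 (Speaker): customer_id=NULL, no match -> kept with NULL
  - order 5 (Router): customer_id=4 -> matches Alice
All 5 rows appear; 1 has NULL customer.

SQL:
SELECT a.product, b.name AS customer
FROM orders a
LEFT JOIN customers b ON a.customer_id = b.id

Result:
product  | customer
---------+---------
Lamp     | Julia   
Phone    | Ivan    
Notebook | Julia   
Speaker  | NULL    
Router   | Alice   


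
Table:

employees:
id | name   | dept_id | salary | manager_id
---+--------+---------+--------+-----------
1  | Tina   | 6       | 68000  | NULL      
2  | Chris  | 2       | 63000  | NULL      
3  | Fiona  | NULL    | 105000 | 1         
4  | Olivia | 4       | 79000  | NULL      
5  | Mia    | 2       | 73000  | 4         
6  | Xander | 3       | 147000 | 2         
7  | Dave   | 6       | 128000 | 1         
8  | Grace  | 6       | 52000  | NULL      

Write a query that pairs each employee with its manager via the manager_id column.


This is a self-join: employees is joined to a second copy of itself, matching each row's manager_id to another row's id. Use LEFT JOIN so rows with manager_id=NULL are kept.
  - employee 1 (Tina): manager_id=NULL -> NULL
  - employee 2 (Chris): manager_id=NULL -> NULL
  - employee 3 (Fiona): manager_id=1 -> Tina
  - employee 4 (Olivia): manager_id=NULL -> NULL
  - employee 5 (Mia): manager_id=4 -> Olivia
  - employee 6 (Xander): manager_id=2 -> Chris
  - employee 7 (Dave): manager_id=1 -> Tina
  - employee 8 (Grace): manager_id=NULL -> NULL

SQL:
SELECT a.name AS item, b.name AS manager
FROM employees a
LEFT JOIN employees b ON a.manager_id = b.id

Result:
item   | manager
-------+--------
Tina   | NULL   
Chris  | NULL   
Fiona  | Tina   
Olivia | NULL   
Mia    | Olivia 
Xander | Chris  
Dave   | Tina   
Grace  | NULL   


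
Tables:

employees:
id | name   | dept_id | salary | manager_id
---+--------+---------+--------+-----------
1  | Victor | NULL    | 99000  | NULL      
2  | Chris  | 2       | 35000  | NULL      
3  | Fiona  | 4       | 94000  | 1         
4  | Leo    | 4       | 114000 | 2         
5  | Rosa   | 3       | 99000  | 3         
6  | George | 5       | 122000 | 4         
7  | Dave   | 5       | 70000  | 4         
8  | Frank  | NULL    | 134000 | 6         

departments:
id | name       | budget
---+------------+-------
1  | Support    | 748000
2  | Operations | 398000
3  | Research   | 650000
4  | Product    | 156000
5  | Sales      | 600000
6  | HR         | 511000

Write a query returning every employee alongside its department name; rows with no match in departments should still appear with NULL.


LEFT JOIN keeps every row from employees (the left table); where dept_id has no match in departments, the department columns become NULL. Walk through each employee:
  - employee 1 (Victor): dept_id=NULL, no match -> kept with NULL
  - employee 2 (Chris): dept_id=2 -> matches Operations
  - employee 3 (Fiona): dept_id=4 -> matches Product
  - employee 4 (Leo): dept_id=4 -> matches Product
  - employee 5 (Rosa): dept_id=3 -> matches Research
  - employee 6 (George): dept_id=5 -> matches Sales
  - employee 7 (Dave): dept_id=5 -> matches Sales
  - employee 8 (Frank): dept_id=NULL, no match -> kept with NULL
All 8 rows appear; 2 have NULL department.

SQL:
SELECT a.name, b.name AS department
FROM employees a
LEFT JOIN departments b ON a.dept_id = b.id

Result:
name   | department
-------+-----------
Victor | NULL      
Chris  | Operations
Fiona  | Product   
Leo    | Product   
Rosa   | Research  
George | Sales     
Dave   | Sales     
Frank  | NULL      


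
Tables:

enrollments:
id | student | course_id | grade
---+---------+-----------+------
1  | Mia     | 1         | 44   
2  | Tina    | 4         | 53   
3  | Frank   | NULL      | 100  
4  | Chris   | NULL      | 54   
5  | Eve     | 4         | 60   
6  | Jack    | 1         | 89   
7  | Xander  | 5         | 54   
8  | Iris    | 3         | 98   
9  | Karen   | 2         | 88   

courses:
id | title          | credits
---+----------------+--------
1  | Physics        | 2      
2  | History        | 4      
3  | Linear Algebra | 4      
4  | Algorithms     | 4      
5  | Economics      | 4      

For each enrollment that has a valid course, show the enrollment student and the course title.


INNER JOIN keeps only enrollments rows whose course_id matches an id in courses. Walk through each enrollment:
  - enrollment 1 (Mia): course_id=1 -> matches Physics
  - enrollment 2 (Tina): course_id=4 -> matches Algorithms
  - enrollment 3 (Frank): course_id=NULL, no match -> dropped
  - enrollment 4 (Chris): course_id=NULL, no match -> dropped
  - enrollment 5 (Eve): course_id=4 -> matches Algorithms
  - enrollment 6 (Jack): course_id=1 -> matches Physics
  - enrollment 7 (Xander): course_id=5 -> matches Economics
  - enrollment 8 (Iris): course_id=3 -> matches Linear Algebra
  - enrollment 9 (Karen): course_id=2 -> matches History
So 2 of 9 rows are dropped.

SQL:
SELECT a.student, b.title AS course
FROM enrollments a
INNER JOIN courses b ON a.course_id = b.id

Result:
student | course        
--------+---------------
Mia     | Physics       
Tina    | Algorithms    
Eve     | Algorithms    
Jack    | Physics       
Xander  | Economics     
Iris    | Linear Algebra
Karen   | History       


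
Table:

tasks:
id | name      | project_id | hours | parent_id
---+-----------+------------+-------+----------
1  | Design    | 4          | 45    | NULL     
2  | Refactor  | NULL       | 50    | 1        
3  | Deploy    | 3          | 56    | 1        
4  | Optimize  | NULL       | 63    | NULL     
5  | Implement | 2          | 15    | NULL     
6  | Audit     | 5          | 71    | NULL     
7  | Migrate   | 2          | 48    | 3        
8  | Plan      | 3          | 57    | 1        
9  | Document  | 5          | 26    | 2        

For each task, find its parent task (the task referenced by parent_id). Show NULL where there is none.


This is a self-join: tasks is joined to a second copy of itself, matching each row's parent_id to another row's id. Use LEFT JOIN so rows with parent_id=NULL are kept.
  - task 1 (Design): parent_id=NULL -> NULL
  - task 2 (Refactor): parent_id=1 -> Design
  - task 3 (Deploy): parent_id=1 -> Design
  - task 4 (Optimize): parent_id=NULL -> NULL
  - task 5 (Implement): parent_id=NULL -> NULL
  - task 6 (Audit): parent_id=NULL -> NULL
  - task 7 (Migrate): parent_id=3 -> Deploy
  - task 8 (Plan): parent_id=1 -> Design
  - task 9 (Document): parent_id=2 -> Refactor

SQL:
SELECT a.name AS item, b.name AS parent
FROM tasks a
LEFT JOIN tasks b ON a.parent_id = b.id

Result:
item      | parent  
----------+---------
Design    | NULL    
Refactor  | Design  
Deploy    | Design  
Optimize  | NULL    
Implement | NULL    
Audit     | NULL    
Migrate   | Deploy  
Plan      | Design  
Document  | Refactor


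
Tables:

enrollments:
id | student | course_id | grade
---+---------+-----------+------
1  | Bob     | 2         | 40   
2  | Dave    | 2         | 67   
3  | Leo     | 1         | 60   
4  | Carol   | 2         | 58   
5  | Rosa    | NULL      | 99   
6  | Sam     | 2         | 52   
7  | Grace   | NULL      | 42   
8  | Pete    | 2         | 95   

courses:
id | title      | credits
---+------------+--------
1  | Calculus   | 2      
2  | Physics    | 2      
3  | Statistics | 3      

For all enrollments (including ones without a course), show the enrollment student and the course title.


LEFT JOIN keeps every row from enrollments (the left table); where course_id has no match in courses, the course columns become NULL. Walk through each enrollment:
  - enrollment 1 (Bob): course_id=2 -> matches Physics
  - enrollment 2 (Dave): course_id=2 -> matches Physics
  - enrollment 3 (Leo): course_id=1 -> matches Calculus
  - enrollment 4 (Carol): course_id=2 -> matches Physics
  - enrollment 5 (Rosa): course_id=NULL, no match -> kept with NULL
  - enrollment 6 (Sam): course_id=2 -> matches Physics
  - enrollment 7 (Grace): course_id=NULL, no match -> kept with NULL
  - enrollment 8 (Pete): course_id=2 -> matches Physics
All 8 rows appear; 2 have NULL course.

SQL:
SELECT a.student, b.title AS course
FROM enrollments a
LEFT JOIN courses b ON a.course_id = b.id

Result:
student | course  
--------+---------
Bob     | Physics 
Dave    | Physics 
Leo     | Calculus
Carol   | Physics 
Rosa    | NULL    
Sam     | Physics 
Grace   | NULL    
Pete    | Physics 
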